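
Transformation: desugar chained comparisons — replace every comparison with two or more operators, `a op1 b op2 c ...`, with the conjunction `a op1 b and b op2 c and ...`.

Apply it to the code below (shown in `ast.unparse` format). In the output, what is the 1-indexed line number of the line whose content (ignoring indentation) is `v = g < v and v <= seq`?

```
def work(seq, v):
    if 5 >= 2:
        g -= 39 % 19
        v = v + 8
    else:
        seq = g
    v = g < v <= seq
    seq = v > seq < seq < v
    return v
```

Transformed code:
def work(seq, v):
    if 5 >= 2:
        g -= 39 % 19
        v = v + 8
    else:
        seq = g
    v = g < v and v <= seq
    seq = v > seq and seq < seq and (seq < v)
    return v

7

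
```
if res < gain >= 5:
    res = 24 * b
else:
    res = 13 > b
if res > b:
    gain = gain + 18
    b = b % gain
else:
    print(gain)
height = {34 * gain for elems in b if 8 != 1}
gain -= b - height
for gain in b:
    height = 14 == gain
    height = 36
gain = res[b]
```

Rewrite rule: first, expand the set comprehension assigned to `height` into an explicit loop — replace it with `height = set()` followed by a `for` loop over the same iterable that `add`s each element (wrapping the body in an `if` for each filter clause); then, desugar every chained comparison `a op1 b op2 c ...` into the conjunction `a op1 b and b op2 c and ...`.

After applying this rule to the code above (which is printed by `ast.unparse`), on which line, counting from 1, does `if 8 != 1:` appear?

Transformed code:
if res < gain and gain >= 5:
    res = 24 * b
else:
    res = 13 > b
if res > b:
    gain = gain + 18
    b = b % gain
else:
    print(gain)
height = set()
for elems in b:
    if 8 != 1:
        height.add(34 * gain)
gain -= b - height
for gain in b:
    height = 14 == gain
    height = 36
gain = res[b]

12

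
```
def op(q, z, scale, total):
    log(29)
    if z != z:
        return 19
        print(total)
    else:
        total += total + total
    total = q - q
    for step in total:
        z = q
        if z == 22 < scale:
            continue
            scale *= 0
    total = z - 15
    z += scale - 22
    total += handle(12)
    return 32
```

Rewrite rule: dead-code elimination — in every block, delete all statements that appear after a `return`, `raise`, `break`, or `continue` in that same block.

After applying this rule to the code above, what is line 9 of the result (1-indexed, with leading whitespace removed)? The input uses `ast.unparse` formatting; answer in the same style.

z = q

Transformed code:
def op(q, z, scale, total):
    log(29)
    if z != z:
        return 19
    else:
        total += total + total
    total = q - q
    for step in total:
        z = q
        if z == 22 < scale:
            continue
    total = z - 15
    z += scale - 22
    total += handle(12)
    return 32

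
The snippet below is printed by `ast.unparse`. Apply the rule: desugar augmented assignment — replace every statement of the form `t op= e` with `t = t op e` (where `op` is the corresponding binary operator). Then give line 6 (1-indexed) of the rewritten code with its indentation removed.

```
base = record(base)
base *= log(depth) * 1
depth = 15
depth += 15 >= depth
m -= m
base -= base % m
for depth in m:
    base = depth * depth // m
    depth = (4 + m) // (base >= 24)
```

base = base - base % m

Transformed code:
base = record(base)
base = base * (log(depth) * 1)
depth = 15
depth = depth + (15 >= depth)
m = m - m
base = base - base % m
for depth in m:
    base = depth * depth // m
    depth = (4 + m) // (base >= 24)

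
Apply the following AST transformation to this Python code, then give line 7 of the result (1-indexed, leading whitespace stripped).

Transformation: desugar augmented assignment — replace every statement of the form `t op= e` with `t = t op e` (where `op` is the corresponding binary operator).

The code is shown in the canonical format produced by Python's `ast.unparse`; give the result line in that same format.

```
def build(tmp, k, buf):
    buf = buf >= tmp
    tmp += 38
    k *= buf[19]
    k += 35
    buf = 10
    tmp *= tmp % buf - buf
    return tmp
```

tmp = tmp * (tmp % buf - buf)

Transformed code:
def build(tmp, k, buf):
    buf = buf >= tmp
    tmp = tmp + 38
    k = k * buf[19]
    k = k + 35
    buf = 10
    tmp = tmp * (tmp % buf - buf)
    return tmp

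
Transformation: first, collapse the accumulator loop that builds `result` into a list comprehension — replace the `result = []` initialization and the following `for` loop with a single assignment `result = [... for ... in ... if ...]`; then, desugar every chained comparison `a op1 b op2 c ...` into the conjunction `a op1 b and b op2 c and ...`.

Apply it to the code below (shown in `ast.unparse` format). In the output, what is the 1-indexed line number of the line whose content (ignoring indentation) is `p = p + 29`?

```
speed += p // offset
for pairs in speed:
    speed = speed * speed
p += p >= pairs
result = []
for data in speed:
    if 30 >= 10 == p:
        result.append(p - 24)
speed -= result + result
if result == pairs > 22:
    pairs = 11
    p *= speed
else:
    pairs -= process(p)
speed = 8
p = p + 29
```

13

Transformed code:
speed += p // offset
for pairs in speed:
    speed = speed * speed
p += p >= pairs
result = [p - 24 for data in speed if 30 >= 10 and 10 == p]
speed -= result + result
if result == pairs and pairs > 22:
    pairs = 11
    p *= speed
else:
    pairs -= process(p)
speed = 8
p = p + 29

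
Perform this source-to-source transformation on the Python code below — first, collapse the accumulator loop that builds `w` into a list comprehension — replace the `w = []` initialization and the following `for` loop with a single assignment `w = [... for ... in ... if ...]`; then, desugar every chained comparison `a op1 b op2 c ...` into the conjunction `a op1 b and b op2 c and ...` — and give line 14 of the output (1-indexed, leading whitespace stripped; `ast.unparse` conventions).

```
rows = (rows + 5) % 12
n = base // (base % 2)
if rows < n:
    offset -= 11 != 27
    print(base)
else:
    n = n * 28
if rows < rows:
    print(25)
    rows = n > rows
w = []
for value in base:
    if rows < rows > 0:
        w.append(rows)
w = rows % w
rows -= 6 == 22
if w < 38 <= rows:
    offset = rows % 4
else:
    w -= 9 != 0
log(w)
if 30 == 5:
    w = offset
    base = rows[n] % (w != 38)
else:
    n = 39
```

if w < 38 and 38 <= rows:

Transformed code:
rows = (rows + 5) % 12
n = base // (base % 2)
if rows < n:
    offset -= 11 != 27
    print(base)
else:
    n = n * 28
if rows < rows:
    print(25)
    rows = n > rows
w = [rows for value in base if rows < rows and rows > 0]
w = rows % w
rows -= 6 == 22
if w < 38 and 38 <= rows:
    offset = rows % 4
else:
    w -= 9 != 0
log(w)
if 30 == 5:
    w = offset
    base = rows[n] % (w != 38)
else:
    n = 39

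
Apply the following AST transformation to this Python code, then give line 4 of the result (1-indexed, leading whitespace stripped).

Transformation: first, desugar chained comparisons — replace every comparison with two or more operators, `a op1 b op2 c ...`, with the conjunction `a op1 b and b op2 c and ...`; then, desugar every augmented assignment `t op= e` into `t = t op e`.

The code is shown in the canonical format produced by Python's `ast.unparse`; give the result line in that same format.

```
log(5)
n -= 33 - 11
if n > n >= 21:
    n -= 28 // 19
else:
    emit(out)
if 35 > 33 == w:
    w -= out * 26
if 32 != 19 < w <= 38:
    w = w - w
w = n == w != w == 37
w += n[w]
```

Transformed code:
log(5)
n = n - (33 - 11)
if n > n and n >= 21:
    n = n - 28 // 19
else:
    emit(out)
if 35 > 33 and 33 == w:
    w = w - out * 26
if 32 != 19 and 19 < w and (w <= 38):
    w = w - w
w = n == w and w != w and (w == 37)
w = w + n[w]

n = n - 28 // 19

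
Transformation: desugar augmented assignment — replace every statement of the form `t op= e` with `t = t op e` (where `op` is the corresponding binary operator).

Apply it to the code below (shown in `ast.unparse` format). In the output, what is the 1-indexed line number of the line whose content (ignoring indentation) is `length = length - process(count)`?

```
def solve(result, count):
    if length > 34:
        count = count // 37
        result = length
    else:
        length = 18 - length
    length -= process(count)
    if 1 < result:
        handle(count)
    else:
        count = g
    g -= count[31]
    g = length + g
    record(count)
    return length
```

Transformed code:
def solve(result, count):
    if length > 34:
        count = count // 37
        result = length
    else:
        length = 18 - length
    length = length - process(count)
    if 1 < result:
        handle(count)
    else:
        count = g
    g = g - count[31]
    g = length + g
    record(count)
    return length

7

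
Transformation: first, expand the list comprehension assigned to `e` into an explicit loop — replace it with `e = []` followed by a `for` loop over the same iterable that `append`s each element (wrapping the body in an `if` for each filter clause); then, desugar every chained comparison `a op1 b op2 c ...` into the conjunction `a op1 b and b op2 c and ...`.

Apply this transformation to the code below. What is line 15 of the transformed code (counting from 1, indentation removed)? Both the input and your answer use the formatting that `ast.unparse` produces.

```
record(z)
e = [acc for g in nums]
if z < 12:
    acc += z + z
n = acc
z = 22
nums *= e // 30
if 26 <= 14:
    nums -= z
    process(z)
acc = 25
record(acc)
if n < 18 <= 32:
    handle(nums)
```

Transformed code:
record(z)
e = []
for g in nums:
    e.append(acc)
if z < 12:
    acc += z + z
n = acc
z = 22
nums *= e // 30
if 26 <= 14:
    nums -= z
    process(z)
acc = 25
record(acc)
if n < 18 and 18 <= 32:
    handle(nums)

if n < 18 and 18 <= 32:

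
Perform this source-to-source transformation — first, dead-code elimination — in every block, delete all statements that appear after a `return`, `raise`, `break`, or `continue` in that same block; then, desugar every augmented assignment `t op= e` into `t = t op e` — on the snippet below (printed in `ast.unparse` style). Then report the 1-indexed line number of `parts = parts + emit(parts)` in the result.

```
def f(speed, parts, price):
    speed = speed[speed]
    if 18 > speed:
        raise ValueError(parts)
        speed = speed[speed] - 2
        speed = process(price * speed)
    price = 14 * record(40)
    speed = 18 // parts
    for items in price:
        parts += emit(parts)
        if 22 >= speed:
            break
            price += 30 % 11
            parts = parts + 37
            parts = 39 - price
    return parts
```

Transformed code:
def f(speed, parts, price):
    speed = speed[speed]
    if 18 > speed:
        raise ValueError(parts)
    price = 14 * record(40)
    speed = 18 // parts
    for items in price:
        parts = parts + emit(parts)
        if 22 >= speed:
            break
    return parts

8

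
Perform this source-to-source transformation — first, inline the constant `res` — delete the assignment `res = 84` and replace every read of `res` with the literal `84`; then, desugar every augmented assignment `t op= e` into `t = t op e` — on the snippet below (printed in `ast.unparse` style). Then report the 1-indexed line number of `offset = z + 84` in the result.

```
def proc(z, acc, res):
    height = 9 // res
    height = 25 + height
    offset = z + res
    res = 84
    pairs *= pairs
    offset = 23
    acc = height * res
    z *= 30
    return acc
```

Transformed code:
def proc(z, acc, res):
    height = 9 // 84
    height = 25 + height
    offset = z + 84
    pairs = pairs * pairs
    offset = 23
    acc = height * 84
    z = z * 30
    return acc

4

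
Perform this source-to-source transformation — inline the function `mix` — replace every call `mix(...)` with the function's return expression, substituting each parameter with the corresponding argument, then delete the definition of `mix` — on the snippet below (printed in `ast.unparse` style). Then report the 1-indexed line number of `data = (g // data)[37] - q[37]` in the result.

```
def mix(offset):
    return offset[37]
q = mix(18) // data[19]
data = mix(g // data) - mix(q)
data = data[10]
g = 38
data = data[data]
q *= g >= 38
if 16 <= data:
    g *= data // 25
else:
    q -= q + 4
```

2

Transformed code:
q = 18[37] // data[19]
data = (g // data)[37] - q[37]
data = data[10]
g = 38
data = data[data]
q *= g >= 38
if 16 <= data:
    g *= data // 25
else:
    q -= q + 4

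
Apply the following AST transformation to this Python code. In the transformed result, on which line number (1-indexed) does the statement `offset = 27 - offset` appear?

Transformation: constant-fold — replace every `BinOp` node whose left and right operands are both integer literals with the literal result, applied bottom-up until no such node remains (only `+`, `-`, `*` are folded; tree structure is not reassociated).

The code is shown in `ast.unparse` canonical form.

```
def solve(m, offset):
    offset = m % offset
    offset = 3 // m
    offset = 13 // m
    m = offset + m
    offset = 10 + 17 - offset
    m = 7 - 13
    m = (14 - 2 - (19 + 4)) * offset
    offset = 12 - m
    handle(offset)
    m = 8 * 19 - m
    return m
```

Transformed code:
def solve(m, offset):
    offset = m % offset
    offset = 3 // m
    offset = 13 // m
    m = offset + m
    offset = 27 - offset
    m = -6
    m = -11 * offset
    offset = 12 - m
    handle(offset)
    m = 152 - m
    return m

6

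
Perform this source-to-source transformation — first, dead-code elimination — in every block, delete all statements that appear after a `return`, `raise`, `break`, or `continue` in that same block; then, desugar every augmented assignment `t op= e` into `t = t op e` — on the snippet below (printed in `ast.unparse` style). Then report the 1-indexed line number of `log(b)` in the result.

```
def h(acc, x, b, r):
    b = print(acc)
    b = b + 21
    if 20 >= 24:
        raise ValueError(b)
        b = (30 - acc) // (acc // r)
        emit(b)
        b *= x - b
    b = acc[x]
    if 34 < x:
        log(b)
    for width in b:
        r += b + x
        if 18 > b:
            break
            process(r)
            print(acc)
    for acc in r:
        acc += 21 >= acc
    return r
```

Transformed code:
def h(acc, x, b, r):
    b = print(acc)
    b = b + 21
    if 20 >= 24:
        raise ValueError(b)
    b = acc[x]
    if 34 < x:
        log(b)
    for width in b:
        r = r + (b + x)
        if 18 > b:
            break
    for acc in r:
        acc = acc + (21 >= acc)
    return r

8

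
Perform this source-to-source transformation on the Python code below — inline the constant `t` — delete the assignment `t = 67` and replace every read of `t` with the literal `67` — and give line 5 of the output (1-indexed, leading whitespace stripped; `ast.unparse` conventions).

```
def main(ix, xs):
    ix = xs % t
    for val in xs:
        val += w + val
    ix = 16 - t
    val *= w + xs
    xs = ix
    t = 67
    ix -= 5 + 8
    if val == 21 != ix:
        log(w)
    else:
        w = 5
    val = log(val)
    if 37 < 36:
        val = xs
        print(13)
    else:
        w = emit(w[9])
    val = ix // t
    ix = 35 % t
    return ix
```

Transformed code:
def main(ix, xs):
    ix = xs % 67
    for val in xs:
        val += w + val
    ix = 16 - 67
    val *= w + xs
    xs = ix
    ix -= 5 + 8
    if val == 21 != ix:
        log(w)
    else:
        w = 5
    val = log(val)
    if 37 < 36:
        val = xs
        print(13)
    else:
        w = emit(w[9])
    val = ix // 67
    ix = 35 % 67
    return ix

ix = 16 - 67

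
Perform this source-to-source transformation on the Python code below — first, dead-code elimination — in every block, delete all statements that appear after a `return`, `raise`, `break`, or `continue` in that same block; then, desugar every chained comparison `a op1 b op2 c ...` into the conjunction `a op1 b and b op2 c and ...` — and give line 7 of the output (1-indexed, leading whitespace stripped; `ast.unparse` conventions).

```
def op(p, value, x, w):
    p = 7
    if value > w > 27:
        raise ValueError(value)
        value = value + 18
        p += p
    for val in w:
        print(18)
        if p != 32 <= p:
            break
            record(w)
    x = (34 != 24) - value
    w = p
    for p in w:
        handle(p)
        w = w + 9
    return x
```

if p != 32 and 32 <= p:

Transformed code:
def op(p, value, x, w):
    p = 7
    if value > w and w > 27:
        raise ValueError(value)
    for val in w:
        print(18)
        if p != 32 and 32 <= p:
            break
    x = (34 != 24) - value
    w = p
    for p in w:
        handle(p)
        w = w + 9
    return x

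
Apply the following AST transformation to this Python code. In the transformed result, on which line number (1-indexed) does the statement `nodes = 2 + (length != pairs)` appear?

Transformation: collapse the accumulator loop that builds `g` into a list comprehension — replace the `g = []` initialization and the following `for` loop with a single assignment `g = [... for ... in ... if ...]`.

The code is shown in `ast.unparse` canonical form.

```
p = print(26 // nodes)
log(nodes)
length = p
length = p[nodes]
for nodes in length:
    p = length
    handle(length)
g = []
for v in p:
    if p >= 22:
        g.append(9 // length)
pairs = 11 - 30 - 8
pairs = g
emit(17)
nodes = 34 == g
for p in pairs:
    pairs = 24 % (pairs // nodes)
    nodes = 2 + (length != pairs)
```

Transformed code:
p = print(26 // nodes)
log(nodes)
length = p
length = p[nodes]
for nodes in length:
    p = length
    handle(length)
g = [9 // length for v in p if p >= 22]
pairs = 11 - 30 - 8
pairs = g
emit(17)
nodes = 34 == g
for p in pairs:
    pairs = 24 % (pairs // nodes)
    nodes = 2 + (length != pairs)

15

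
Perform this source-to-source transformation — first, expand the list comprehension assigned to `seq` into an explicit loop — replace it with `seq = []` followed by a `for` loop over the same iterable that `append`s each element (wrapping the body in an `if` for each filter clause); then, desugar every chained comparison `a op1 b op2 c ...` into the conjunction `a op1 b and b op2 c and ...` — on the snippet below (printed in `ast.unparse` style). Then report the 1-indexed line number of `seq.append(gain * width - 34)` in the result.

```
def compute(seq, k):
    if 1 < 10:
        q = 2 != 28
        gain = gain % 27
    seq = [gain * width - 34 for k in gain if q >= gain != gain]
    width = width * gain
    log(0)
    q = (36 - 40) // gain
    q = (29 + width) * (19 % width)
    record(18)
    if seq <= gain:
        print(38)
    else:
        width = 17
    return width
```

8

Transformed code:
def compute(seq, k):
    if 1 < 10:
        q = 2 != 28
        gain = gain % 27
    seq = []
    for k in gain:
        if q >= gain and gain != gain:
            seq.append(gain * width - 34)
    width = width * gain
    log(0)
    q = (36 - 40) // gain
    q = (29 + width) * (19 % width)
    record(18)
    if seq <= gain:
        print(38)
    else:
        width = 17
    return width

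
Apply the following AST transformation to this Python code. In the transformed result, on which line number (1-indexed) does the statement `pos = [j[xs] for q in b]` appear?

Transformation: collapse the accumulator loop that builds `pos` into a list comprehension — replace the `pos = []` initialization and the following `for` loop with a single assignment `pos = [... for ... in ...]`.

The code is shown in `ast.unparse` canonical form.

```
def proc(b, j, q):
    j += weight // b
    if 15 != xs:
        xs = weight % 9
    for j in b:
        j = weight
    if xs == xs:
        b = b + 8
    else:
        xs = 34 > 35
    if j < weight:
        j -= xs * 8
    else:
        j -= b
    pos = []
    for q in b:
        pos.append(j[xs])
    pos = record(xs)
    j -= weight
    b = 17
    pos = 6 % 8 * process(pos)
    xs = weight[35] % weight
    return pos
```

15

Transformed code:
def proc(b, j, q):
    j += weight // b
    if 15 != xs:
        xs = weight % 9
    for j in b:
        j = weight
    if xs == xs:
        b = b + 8
    else:
        xs = 34 > 35
    if j < weight:
        j -= xs * 8
    else:
        j -= b
    pos = [j[xs] for q in b]
    pos = record(xs)
    j -= weight
    b = 17
    pos = 6 % 8 * process(pos)
    xs = weight[35] % weight
    return pos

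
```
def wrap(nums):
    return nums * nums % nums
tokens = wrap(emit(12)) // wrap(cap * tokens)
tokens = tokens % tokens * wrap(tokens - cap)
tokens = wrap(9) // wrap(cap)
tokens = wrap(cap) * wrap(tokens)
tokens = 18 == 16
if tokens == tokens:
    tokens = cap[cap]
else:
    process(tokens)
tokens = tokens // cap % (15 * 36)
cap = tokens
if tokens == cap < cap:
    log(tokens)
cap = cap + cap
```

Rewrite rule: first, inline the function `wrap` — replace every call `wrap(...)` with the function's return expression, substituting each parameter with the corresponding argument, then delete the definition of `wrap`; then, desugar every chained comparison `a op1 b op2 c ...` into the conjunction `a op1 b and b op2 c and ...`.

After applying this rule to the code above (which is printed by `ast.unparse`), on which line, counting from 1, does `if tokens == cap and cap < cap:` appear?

12

Transformed code:
tokens = emit(12) * emit(12) % emit(12) // (cap * tokens * (cap * tokens) % (cap * tokens))
tokens = tokens % tokens * ((tokens - cap) * (tokens - cap) % (tokens - cap))
tokens = 9 * 9 % 9 // (cap * cap % cap)
tokens = cap * cap % cap * (tokens * tokens % tokens)
tokens = 18 == 16
if tokens == tokens:
    tokens = cap[cap]
else:
    process(tokens)
tokens = tokens // cap % (15 * 36)
cap = tokens
if tokens == cap and cap < cap:
    log(tokens)
cap = cap + cap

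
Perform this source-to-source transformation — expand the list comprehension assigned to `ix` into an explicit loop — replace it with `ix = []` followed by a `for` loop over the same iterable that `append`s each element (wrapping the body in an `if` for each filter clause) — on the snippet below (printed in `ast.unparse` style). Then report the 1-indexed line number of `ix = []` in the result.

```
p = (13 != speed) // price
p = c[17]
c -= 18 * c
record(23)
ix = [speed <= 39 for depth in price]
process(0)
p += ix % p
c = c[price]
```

Transformed code:
p = (13 != speed) // price
p = c[17]
c -= 18 * c
record(23)
ix = []
for depth in price:
    ix.append(speed <= 39)
process(0)
p += ix % p
c = c[price]

5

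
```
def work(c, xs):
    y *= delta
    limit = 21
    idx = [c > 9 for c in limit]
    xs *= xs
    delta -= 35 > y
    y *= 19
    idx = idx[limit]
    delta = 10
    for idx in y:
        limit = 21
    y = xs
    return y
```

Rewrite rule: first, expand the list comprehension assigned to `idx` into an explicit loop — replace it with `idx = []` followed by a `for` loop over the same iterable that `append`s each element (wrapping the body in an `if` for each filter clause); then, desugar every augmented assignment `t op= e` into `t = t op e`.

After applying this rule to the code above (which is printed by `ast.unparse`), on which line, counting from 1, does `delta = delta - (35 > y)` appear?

8

Transformed code:
def work(c, xs):
    y = y * delta
    limit = 21
    idx = []
    for c in limit:
        idx.append(c > 9)
    xs = xs * xs
    delta = delta - (35 > y)
    y = y * 19
    idx = idx[limit]
    delta = 10
    for idx in y:
        limit = 21
    y = xs
    return y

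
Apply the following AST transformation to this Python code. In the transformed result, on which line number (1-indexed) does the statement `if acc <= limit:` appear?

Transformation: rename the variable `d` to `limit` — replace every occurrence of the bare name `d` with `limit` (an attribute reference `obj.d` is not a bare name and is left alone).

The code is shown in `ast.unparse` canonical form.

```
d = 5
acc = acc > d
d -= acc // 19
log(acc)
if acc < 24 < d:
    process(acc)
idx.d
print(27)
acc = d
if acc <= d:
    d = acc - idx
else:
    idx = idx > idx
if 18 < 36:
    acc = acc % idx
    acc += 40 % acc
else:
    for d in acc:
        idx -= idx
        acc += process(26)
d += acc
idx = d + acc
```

Transformed code:
limit = 5
acc = acc > limit
limit -= acc // 19
log(acc)
if acc < 24 < limit:
    process(acc)
idx.d
print(27)
acc = limit
if acc <= limit:
    limit = acc - idx
else:
    idx = idx > idx
if 18 < 36:
    acc = acc % idx
    acc += 40 % acc
else:
    for limit in acc:
        idx -= idx
        acc += process(26)
limit += acc
idx = limit + acc

10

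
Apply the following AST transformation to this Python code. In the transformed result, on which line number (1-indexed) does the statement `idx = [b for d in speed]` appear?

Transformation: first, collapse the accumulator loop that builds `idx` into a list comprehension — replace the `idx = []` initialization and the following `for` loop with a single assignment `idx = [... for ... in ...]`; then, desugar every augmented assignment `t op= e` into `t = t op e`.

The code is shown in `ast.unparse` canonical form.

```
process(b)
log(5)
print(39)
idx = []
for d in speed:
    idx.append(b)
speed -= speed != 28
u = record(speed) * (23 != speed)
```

4

Transformed code:
process(b)
log(5)
print(39)
idx = [b for d in speed]
speed = speed - (speed != 28)
u = record(speed) * (23 != speed)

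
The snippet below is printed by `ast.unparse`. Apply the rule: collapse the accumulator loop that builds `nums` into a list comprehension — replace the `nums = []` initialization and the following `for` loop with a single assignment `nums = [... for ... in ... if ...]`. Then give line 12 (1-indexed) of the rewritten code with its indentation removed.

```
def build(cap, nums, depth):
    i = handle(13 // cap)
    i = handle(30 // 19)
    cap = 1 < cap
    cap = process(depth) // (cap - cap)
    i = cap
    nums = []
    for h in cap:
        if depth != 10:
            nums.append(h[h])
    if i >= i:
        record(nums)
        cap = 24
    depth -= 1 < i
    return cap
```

return cap

Transformed code:
def build(cap, nums, depth):
    i = handle(13 // cap)
    i = handle(30 // 19)
    cap = 1 < cap
    cap = process(depth) // (cap - cap)
    i = cap
    nums = [h[h] for h in cap if depth != 10]
    if i >= i:
        record(nums)
        cap = 24
    depth -= 1 < i
    return cap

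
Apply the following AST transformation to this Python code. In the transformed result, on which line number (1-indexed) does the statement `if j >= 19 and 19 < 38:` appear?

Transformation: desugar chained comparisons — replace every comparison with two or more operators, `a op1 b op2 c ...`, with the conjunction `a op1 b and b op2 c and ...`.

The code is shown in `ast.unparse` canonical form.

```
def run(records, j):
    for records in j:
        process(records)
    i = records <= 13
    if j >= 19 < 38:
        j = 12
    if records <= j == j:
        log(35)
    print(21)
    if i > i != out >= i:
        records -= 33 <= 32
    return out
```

5

Transformed code:
def run(records, j):
    for records in j:
        process(records)
    i = records <= 13
    if j >= 19 and 19 < 38:
        j = 12
    if records <= j and j == j:
        log(35)
    print(21)
    if i > i and i != out and (out >= i):
        records -= 33 <= 32
    return out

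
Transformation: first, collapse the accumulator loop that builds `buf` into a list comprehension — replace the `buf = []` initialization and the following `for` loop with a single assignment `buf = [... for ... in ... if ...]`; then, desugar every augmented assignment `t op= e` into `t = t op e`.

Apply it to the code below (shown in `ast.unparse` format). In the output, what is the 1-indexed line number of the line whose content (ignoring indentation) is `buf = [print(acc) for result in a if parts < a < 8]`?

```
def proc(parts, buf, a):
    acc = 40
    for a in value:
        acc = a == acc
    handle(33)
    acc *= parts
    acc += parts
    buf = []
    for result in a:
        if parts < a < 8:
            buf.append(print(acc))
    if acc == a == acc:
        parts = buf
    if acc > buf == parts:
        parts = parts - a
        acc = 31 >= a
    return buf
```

Transformed code:
def proc(parts, buf, a):
    acc = 40
    for a in value:
        acc = a == acc
    handle(33)
    acc = acc * parts
    acc = acc + parts
    buf = [print(acc) for result in a if parts < a < 8]
    if acc == a == acc:
        parts = buf
    if acc > buf == parts:
        parts = parts - a
        acc = 31 >= a
    return buf

8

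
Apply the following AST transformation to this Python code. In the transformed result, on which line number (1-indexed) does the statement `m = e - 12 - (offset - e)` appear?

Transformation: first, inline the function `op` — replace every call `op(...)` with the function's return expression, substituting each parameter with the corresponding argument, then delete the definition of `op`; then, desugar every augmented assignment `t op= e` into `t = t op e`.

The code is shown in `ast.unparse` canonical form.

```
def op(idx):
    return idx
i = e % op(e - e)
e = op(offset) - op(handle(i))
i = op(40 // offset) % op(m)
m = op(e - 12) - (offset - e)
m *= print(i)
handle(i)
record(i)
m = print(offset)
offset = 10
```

4

Transformed code:
i = e % (e - e)
e = offset - handle(i)
i = 40 // offset % m
m = e - 12 - (offset - e)
m = m * print(i)
handle(i)
record(i)
m = print(offset)
offset = 10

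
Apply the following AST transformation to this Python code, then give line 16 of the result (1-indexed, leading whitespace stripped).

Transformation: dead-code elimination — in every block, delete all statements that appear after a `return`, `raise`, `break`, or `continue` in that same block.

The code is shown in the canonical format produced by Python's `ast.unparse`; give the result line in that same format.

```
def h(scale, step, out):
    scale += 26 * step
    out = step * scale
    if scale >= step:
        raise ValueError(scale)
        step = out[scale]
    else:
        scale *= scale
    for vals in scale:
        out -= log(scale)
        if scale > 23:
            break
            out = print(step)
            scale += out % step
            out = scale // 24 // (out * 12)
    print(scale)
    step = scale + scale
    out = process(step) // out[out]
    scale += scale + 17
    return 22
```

Transformed code:
def h(scale, step, out):
    scale += 26 * step
    out = step * scale
    if scale >= step:
        raise ValueError(scale)
    else:
        scale *= scale
    for vals in scale:
        out -= log(scale)
        if scale > 23:
            break
    print(scale)
    step = scale + scale
    out = process(step) // out[out]
    scale += scale + 17
    return 22

return 22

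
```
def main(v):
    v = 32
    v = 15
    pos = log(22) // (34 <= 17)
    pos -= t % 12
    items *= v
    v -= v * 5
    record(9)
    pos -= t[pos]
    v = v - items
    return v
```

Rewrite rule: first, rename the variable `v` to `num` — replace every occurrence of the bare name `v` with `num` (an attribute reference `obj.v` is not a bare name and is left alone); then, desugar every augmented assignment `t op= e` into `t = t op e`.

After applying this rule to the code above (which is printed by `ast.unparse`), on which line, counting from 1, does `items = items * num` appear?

6

Transformed code:
def main(num):
    num = 32
    num = 15
    pos = log(22) // (34 <= 17)
    pos = pos - t % 12
    items = items * num
    num = num - num * 5
    record(9)
    pos = pos - t[pos]
    num = num - items
    return num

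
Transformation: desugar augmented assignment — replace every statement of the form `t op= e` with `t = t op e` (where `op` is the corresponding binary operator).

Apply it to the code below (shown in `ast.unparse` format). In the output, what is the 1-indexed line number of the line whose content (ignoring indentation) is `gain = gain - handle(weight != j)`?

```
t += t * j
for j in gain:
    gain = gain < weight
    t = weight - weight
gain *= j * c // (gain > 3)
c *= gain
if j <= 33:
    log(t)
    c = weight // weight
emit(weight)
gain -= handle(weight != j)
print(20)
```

11

Transformed code:
t = t + t * j
for j in gain:
    gain = gain < weight
    t = weight - weight
gain = gain * (j * c // (gain > 3))
c = c * gain
if j <= 33:
    log(t)
    c = weight // weight
emit(weight)
gain = gain - handle(weight != j)
print(20)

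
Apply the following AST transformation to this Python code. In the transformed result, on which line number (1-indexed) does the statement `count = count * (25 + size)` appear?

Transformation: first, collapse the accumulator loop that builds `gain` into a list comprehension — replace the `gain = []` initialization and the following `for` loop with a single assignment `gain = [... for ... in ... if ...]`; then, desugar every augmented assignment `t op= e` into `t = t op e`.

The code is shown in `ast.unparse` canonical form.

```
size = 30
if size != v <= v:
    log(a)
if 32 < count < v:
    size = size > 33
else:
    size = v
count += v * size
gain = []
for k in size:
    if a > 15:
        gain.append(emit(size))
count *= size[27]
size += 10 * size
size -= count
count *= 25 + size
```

13

Transformed code:
size = 30
if size != v <= v:
    log(a)
if 32 < count < v:
    size = size > 33
else:
    size = v
count = count + v * size
gain = [emit(size) for k in size if a > 15]
count = count * size[27]
size = size + 10 * size
size = size - count
count = count * (25 + size)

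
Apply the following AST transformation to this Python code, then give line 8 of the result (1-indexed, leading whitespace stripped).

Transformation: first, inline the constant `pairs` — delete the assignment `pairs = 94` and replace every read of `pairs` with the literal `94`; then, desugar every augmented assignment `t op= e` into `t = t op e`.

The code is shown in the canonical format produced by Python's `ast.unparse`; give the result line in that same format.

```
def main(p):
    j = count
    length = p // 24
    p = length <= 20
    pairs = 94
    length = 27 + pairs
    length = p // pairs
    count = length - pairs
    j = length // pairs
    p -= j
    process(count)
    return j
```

j = length // 94

Transformed code:
def main(p):
    j = count
    length = p // 24
    p = length <= 20
    length = 27 + 94
    length = p // 94
    count = length - 94
    j = length // 94
    p = p - j
    process(count)
    return j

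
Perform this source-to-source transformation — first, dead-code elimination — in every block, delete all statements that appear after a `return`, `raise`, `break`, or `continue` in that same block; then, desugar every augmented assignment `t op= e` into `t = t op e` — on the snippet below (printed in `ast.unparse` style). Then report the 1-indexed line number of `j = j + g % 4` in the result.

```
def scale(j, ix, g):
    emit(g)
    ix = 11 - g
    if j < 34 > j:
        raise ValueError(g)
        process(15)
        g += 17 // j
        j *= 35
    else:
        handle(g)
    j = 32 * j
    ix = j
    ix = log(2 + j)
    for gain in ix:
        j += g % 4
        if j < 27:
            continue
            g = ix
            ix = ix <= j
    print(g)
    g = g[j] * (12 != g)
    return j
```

12

Transformed code:
def scale(j, ix, g):
    emit(g)
    ix = 11 - g
    if j < 34 > j:
        raise ValueError(g)
    else:
        handle(g)
    j = 32 * j
    ix = j
    ix = log(2 + j)
    for gain in ix:
        j = j + g % 4
        if j < 27:
            continue
    print(g)
    g = g[j] * (12 != g)
    return j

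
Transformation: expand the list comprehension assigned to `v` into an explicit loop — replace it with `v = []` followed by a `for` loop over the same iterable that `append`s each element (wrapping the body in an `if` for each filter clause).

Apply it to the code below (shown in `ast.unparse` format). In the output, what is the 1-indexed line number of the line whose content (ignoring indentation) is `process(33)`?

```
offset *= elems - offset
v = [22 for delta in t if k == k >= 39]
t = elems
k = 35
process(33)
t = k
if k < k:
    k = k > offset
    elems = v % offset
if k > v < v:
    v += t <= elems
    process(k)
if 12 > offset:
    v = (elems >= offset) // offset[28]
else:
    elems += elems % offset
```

Transformed code:
offset *= elems - offset
v = []
for delta in t:
    if k == k >= 39:
        v.append(22)
t = elems
k = 35
process(33)
t = k
if k < k:
    k = k > offset
    elems = v % offset
if k > v < v:
    v += t <= elems
    process(k)
if 12 > offset:
    v = (elems >= offset) // offset[28]
else:
    elems += elems % offset

8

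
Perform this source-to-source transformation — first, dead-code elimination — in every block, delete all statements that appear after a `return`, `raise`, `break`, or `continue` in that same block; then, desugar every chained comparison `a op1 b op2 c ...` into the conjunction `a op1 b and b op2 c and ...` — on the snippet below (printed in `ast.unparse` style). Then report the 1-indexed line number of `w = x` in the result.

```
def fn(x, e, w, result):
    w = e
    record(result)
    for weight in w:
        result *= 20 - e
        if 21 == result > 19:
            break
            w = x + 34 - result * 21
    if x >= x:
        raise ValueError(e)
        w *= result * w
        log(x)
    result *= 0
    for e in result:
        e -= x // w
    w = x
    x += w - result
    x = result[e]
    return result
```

13

Transformed code:
def fn(x, e, w, result):
    w = e
    record(result)
    for weight in w:
        result *= 20 - e
        if 21 == result and result > 19:
            break
    if x >= x:
        raise ValueError(e)
    result *= 0
    for e in result:
        e -= x // w
    w = x
    x += w - result
    x = result[e]
    return result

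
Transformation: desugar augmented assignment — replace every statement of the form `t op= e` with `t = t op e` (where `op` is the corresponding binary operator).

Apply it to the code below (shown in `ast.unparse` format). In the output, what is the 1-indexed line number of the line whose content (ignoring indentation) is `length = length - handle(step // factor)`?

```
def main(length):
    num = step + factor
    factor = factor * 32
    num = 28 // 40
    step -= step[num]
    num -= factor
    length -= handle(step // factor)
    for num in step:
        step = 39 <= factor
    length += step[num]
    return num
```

7

Transformed code:
def main(length):
    num = step + factor
    factor = factor * 32
    num = 28 // 40
    step = step - step[num]
    num = num - factor
    length = length - handle(step // factor)
    for num in step:
        step = 39 <= factor
    length = length + step[num]
    return num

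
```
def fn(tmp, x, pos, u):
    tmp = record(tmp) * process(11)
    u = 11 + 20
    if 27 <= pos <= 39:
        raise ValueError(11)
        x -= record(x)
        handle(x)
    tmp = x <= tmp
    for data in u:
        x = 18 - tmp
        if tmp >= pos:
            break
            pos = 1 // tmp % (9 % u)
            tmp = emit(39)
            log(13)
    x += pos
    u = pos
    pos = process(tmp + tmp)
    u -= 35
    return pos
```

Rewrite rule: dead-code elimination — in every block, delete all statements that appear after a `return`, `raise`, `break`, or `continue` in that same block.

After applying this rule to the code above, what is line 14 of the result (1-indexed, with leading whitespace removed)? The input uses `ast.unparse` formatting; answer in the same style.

u -= 35

Transformed code:
def fn(tmp, x, pos, u):
    tmp = record(tmp) * process(11)
    u = 11 + 20
    if 27 <= pos <= 39:
        raise ValueError(11)
    tmp = x <= tmp
    for data in u:
        x = 18 - tmp
        if tmp >= pos:
            break
    x += pos
    u = pos
    pos = process(tmp + tmp)
    u -= 35
    return pos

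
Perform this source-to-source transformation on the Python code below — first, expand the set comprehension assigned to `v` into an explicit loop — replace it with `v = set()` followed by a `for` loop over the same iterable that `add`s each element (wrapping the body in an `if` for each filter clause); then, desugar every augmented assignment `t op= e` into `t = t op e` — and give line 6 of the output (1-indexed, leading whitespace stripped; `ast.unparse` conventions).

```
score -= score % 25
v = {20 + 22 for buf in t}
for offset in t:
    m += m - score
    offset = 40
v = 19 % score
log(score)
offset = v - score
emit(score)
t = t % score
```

m = m + (m - score)

Transformed code:
score = score - score % 25
v = set()
for buf in t:
    v.add(20 + 22)
for offset in t:
    m = m + (m - score)
    offset = 40
v = 19 % score
log(score)
offset = v - score
emit(score)
t = t % score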